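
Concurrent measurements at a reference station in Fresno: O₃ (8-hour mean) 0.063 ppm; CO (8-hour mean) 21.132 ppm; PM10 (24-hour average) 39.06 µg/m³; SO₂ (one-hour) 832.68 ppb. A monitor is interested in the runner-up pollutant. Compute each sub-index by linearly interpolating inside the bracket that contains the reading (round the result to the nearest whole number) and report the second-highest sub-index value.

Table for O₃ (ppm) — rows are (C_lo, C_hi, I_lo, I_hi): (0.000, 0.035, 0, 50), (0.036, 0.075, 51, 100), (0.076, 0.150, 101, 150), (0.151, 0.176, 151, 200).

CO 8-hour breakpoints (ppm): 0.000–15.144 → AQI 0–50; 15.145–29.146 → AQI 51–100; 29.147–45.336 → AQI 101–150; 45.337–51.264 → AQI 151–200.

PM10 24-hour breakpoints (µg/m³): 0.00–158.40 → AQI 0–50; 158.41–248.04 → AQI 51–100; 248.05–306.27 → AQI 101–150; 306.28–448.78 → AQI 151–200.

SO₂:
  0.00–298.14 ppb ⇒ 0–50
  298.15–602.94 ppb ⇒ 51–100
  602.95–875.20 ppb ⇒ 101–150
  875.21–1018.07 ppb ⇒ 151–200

O₃: 0.063 lies in 0.036–0.075, so I_lo=51, I_hi=100, C_lo=0.036, C_hi=0.075.
(100−51)/(0.075−0.036) × (0.063−0.036) + 51 = 49/0.039 × 0.027 + 51 ≈ 84.92 → 85.
CO: 21.132 lies in 15.145–29.146, so I_lo=51, I_hi=100, C_lo=15.145, C_hi=29.146.
(100−51)/(29.146−15.145) × (21.132−15.145) + 51 = 49/14.001 × 5.987 + 51 ≈ 71.95 → 72.
PM10: 39.06 ∈ [0.00, 158.40] ↔ index [0, 50].
0 + (39.06−0.00)·(50−0)/(158.40−0.00) = 0 + 39.06·50/158.40 ≈ 12.33, so AQI = 12.
SO₂: 832.68 lies in 602.95–875.20, so I_lo=101, I_hi=150, C_lo=602.95, C_hi=875.20.
(150−101)/(875.20−602.95) × (832.68−602.95) + 101 = 49/272.25 × 229.73 + 101 ≈ 142.35 → 142.
Sub-indices: O₃→85, CO→72, PM10→12, SO₂→142. Ranked high→low: 142, 85, 72, 12. Second-highest sub-index = 85.

85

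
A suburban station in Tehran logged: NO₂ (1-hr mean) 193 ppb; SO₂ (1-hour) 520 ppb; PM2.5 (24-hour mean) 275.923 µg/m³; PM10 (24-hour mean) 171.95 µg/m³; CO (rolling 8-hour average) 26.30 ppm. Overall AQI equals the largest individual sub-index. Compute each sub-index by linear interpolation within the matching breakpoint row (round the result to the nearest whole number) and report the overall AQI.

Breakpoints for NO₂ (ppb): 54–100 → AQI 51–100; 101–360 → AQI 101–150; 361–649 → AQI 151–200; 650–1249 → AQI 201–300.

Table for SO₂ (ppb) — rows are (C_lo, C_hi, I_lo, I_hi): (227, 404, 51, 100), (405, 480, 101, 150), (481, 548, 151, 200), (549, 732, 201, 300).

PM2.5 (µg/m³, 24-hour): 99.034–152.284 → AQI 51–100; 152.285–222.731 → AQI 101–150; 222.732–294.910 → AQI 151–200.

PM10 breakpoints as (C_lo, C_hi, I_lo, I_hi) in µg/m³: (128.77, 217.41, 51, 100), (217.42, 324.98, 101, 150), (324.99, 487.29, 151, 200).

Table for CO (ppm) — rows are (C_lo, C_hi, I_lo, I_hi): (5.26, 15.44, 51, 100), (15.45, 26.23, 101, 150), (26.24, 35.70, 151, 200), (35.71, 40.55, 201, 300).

187

NO₂: 193 ∈ [101, 360] ↔ index [101, 150].
101 + (193−101)·(150−101)/(360−101) = 101 + 92·49/259 ≈ 118.41, so AQI = 118.
SO₂ 520: bracket 481–548 → index 151–200; slope 49/67, offset 39.
AQI = 151 + 49/67·39 ≈ 179.52 ⇒ 180.
PM2.5: 275.923 ∈ [222.732, 294.910] ↔ index [151, 200].
151 + (275.923−222.732)·(200−151)/(294.910−222.732) = 151 + 53.191·49/72.178 ≈ 187.11, so AQI = 187.
PM10: 171.95 ∈ [128.77, 217.41] ↔ index [51, 100].
51 + (171.95−128.77)·(100−51)/(217.41−128.77) = 51 + 43.18·49/88.64 ≈ 74.87, so AQI = 75.
CO: row 26.24–35.70 (AQI 151–200). (200−151)·(26.30−26.24)/(35.70−26.24) + 151 = 49·0.06/9.46 + 151 ≈ 151.31 → 151.
Sub-indices: NO₂→118, SO₂→180, PM2.5→187, PM10→75, CO→151. Overall AQI = max = 187; dominant pollutant is PM2.5.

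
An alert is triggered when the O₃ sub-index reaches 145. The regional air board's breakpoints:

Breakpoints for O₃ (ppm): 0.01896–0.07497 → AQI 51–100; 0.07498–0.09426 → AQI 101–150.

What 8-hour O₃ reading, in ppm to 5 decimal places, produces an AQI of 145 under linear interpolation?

0.09229

AQI 145 lies in the 101–150 band, which corresponds to 0.07498–0.09426 ppm.
C = 0.07498 + (145−101)×(0.09426−0.07498)/(150−101) = 0.07498 + 44×0.01928/49 ≈ 0.0922927 ppm → 0.09229 ppm to 5 dp.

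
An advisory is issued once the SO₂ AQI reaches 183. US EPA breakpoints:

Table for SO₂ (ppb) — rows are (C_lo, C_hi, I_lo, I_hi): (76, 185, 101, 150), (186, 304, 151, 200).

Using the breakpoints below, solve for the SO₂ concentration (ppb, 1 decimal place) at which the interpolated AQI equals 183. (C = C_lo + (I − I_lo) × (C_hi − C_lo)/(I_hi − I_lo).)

AQI 183 lies in the 151–200 band, which corresponds to 186–304 ppb.
C = 186 + (183−151)×(304−186)/(200−151) = 186 + 32×118/49 ≈ 263.061 ppb → 263.1 ppb to 1 dp.

263.1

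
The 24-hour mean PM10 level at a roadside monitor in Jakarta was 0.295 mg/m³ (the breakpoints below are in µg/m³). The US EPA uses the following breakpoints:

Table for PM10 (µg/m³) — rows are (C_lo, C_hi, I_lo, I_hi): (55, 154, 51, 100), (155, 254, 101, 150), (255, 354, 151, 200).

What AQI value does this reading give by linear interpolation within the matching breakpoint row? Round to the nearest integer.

Convert: 0.295 mg/m³ = 295 µg/m³.
PM10 295: bracket 255–354 → index 151–200; slope 49/99, offset 40.
AQI = 151 + 49/99·40 ≈ 170.80 ⇒ 171.

171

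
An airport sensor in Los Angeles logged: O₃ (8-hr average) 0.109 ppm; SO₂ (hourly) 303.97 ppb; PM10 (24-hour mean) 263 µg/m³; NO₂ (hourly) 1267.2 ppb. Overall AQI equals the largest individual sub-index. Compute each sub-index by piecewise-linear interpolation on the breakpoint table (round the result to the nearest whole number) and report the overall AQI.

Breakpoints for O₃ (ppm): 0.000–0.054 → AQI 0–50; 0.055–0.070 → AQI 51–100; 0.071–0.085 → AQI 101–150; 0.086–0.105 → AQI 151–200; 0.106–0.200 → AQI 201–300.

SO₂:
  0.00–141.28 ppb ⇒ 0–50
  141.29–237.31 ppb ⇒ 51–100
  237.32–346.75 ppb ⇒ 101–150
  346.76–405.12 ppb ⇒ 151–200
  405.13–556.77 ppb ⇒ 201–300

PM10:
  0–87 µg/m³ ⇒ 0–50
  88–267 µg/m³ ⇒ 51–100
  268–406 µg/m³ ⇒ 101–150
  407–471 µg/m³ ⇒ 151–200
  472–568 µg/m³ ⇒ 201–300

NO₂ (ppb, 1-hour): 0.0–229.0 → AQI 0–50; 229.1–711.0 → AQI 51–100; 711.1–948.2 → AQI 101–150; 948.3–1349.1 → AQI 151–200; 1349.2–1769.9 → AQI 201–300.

204

O₃: 0.109 lies in 0.106–0.200, so I_lo=201, I_hi=300, C_lo=0.106, C_hi=0.200.
(300−201)/(0.200−0.106) × (0.109−0.106) + 201 = 99/0.094 × 0.003 + 201 ≈ 204.16 → 204.
SO₂ 303.97: bracket 237.32–346.75 → index 101–150; slope 49/109.43, offset 66.65.
AQI = 101 + 49/109.43·66.65 ≈ 130.84 ⇒ 131.
PM10: 263 lies in 88–267, so I_lo=51, I_hi=100, C_lo=88, C_hi=267.
(100−51)/(267−88) × (263−88) + 51 = 49/179 × 175 + 51 ≈ 98.91 → 99.
NO₂: 1267.2 lies in 948.3–1349.1, so I_lo=151, I_hi=200, C_lo=948.3, C_hi=1349.1.
(200−151)/(1349.1−948.3) × (1267.2−948.3) + 151 = 49/400.8 × 318.9 + 151 ≈ 189.99 → 190.
Sub-indices: O₃→204, SO₂→131, PM10→99, NO₂→190. Overall AQI = max = 204; dominant pollutant is O₃.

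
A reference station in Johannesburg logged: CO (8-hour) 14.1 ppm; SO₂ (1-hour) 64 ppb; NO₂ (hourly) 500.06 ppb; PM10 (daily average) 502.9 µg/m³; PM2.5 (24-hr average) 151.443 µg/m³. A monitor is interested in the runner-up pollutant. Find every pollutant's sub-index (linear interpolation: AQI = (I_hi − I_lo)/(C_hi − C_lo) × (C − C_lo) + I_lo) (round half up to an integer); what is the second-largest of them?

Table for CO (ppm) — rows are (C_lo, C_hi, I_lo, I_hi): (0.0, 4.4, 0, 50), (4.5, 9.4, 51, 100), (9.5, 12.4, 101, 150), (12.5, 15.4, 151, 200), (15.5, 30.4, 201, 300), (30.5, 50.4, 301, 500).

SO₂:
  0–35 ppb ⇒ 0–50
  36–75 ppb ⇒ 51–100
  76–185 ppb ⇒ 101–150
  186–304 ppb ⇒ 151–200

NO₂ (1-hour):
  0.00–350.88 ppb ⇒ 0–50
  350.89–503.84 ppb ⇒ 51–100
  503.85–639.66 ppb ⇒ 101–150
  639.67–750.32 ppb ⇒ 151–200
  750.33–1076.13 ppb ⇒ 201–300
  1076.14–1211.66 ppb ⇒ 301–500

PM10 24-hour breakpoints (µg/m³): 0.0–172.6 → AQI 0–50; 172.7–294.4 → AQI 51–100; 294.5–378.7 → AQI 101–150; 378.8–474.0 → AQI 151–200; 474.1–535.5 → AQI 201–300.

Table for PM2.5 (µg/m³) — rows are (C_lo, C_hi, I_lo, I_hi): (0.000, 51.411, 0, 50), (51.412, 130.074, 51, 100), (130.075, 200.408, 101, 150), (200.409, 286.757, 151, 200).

CO: row 12.5–15.4 (AQI 151–200). (200−151)·(14.1−12.5)/(15.4−12.5) + 151 = 49·1.6/2.9 + 151 ≈ 178.03 → 178.
SO₂: 64 lies in 36–75, so I_lo=51, I_hi=100, C_lo=36, C_hi=75.
(100−51)/(75−36) × (64−36) + 51 = 49/39 × 28 + 51 ≈ 86.18 → 86.
NO₂ 500.06: bracket 350.89–503.84 → index 51–100; slope 49/152.95, offset 149.17.
AQI = 51 + 49/152.95·149.17 ≈ 98.79 ⇒ 99.
PM10 502.9: bracket 474.1–535.5 → index 201–300; slope 99/61.4, offset 28.8.
AQI = 201 + 99/61.4·28.8 ≈ 247.44 ⇒ 247.
PM2.5: row 130.075–200.408 (AQI 101–150). (150−101)·(151.443−130.075)/(200.408−130.075) + 101 = 49·21.368/70.333 + 101 ≈ 115.89 → 116.
Sub-indices: CO→178, SO₂→86, NO₂→99, PM10→247, PM2.5→116. Ranked high→low: 247, 178, 116, 99, 86. Second-highest sub-index = 178.

178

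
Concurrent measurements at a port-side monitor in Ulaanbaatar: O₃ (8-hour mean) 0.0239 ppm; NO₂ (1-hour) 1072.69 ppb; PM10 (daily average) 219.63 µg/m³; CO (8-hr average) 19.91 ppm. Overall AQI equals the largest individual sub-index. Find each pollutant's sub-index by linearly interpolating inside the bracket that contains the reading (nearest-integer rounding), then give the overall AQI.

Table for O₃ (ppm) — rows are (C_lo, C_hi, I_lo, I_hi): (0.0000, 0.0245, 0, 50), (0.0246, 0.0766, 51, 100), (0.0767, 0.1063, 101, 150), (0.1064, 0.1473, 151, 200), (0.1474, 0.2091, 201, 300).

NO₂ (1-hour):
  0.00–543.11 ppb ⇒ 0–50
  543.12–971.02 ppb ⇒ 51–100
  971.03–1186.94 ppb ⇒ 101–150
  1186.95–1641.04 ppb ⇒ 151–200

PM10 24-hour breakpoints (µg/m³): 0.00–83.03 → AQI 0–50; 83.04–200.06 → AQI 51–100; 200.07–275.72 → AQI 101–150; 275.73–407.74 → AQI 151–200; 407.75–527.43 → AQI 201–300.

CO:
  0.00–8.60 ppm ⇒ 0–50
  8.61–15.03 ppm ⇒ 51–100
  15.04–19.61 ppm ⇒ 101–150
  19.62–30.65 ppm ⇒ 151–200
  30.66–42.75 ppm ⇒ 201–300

152

O₃: row 0.0000–0.0245 (AQI 0–50). (50−0)·(0.0239−0.0000)/(0.0245−0.0000) + 0 = 50·0.0239/0.0245 + 0 ≈ 48.78 → 49.
NO₂: 1072.69 ∈ [971.03, 1186.94] ↔ index [101, 150].
101 + (1072.69−971.03)·(150−101)/(1186.94−971.03) = 101 + 101.66·49/215.91 ≈ 124.07, so AQI = 124.
PM10: 219.63 ∈ [200.07, 275.72] ↔ index [101, 150].
101 + (219.63−200.07)·(150−101)/(275.72−200.07) = 101 + 19.56·49/75.65 ≈ 113.67, so AQI = 114.
CO: 19.91 ∈ [19.62, 30.65] ↔ index [151, 200].
151 + (19.91−19.62)·(200−151)/(30.65−19.62) = 151 + 0.29·49/11.03 ≈ 152.29, so AQI = 152.
Sub-indices: O₃→49, NO₂→124, PM10→114, CO→152. Overall AQI = max = 152; dominant pollutant is CO.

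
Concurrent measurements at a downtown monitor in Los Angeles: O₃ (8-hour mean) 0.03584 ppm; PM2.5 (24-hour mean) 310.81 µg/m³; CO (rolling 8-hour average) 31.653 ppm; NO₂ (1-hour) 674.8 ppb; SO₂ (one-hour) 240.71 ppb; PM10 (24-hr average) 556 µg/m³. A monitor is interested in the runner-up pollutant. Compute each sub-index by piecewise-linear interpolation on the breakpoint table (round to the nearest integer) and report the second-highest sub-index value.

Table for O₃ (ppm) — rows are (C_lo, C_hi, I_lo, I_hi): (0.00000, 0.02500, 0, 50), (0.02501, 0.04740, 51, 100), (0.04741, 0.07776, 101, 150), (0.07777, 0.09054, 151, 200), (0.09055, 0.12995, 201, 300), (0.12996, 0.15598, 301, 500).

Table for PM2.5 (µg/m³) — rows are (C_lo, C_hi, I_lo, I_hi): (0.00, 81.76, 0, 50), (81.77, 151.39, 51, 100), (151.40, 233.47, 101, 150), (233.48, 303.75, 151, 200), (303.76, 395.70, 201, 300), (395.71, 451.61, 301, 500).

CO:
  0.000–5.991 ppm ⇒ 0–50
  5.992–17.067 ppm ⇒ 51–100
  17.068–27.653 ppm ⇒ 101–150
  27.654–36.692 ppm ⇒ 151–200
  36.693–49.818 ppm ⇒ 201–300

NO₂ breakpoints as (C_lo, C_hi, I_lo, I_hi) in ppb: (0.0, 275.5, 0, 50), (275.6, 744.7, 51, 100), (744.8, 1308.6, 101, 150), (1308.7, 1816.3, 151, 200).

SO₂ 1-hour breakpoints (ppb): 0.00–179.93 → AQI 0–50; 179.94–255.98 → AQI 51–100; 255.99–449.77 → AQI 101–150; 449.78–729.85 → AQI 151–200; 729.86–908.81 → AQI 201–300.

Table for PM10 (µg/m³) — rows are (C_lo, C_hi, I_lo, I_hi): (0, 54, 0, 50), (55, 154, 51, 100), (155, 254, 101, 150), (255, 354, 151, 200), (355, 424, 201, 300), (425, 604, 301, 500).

O₃: row 0.02501–0.04740 (AQI 51–100). (100−51)·(0.03584−0.02501)/(0.04740−0.02501) + 51 = 49·0.01083/0.02239 + 51 ≈ 74.70 → 75.
PM2.5 310.81: bracket 303.76–395.70 → index 201–300; slope 99/91.94, offset 7.05.
AQI = 201 + 99/91.94·7.05 ≈ 208.59 ⇒ 209.
CO: 31.653 ∈ [27.654, 36.692] ↔ index [151, 200].
151 + (31.653−27.654)·(200−151)/(36.692−27.654) = 151 + 3.999·49/9.038 ≈ 172.68, so AQI = 173.
NO₂ 674.8: bracket 275.6–744.7 → index 51–100; slope 49/469.1, offset 399.2.
AQI = 51 + 49/469.1·399.2 ≈ 92.70 ⇒ 93.
SO₂: row 179.94–255.98 (AQI 51–100). (100−51)·(240.71−179.94)/(255.98−179.94) + 51 = 49·60.77/76.04 + 51 ≈ 90.16 → 90.
PM10: row 425–604 (AQI 301–500). (500−301)·(556−425)/(604−425) + 301 = 199·131/179 + 301 ≈ 446.64 → 447.
Sub-indices: O₃→75, PM2.5→209, CO→173, NO₂→93, SO₂→90, PM10→447. Ranked high→low: 447, 209, 173, 93, 90, 75. Second-highest sub-index = 209.

209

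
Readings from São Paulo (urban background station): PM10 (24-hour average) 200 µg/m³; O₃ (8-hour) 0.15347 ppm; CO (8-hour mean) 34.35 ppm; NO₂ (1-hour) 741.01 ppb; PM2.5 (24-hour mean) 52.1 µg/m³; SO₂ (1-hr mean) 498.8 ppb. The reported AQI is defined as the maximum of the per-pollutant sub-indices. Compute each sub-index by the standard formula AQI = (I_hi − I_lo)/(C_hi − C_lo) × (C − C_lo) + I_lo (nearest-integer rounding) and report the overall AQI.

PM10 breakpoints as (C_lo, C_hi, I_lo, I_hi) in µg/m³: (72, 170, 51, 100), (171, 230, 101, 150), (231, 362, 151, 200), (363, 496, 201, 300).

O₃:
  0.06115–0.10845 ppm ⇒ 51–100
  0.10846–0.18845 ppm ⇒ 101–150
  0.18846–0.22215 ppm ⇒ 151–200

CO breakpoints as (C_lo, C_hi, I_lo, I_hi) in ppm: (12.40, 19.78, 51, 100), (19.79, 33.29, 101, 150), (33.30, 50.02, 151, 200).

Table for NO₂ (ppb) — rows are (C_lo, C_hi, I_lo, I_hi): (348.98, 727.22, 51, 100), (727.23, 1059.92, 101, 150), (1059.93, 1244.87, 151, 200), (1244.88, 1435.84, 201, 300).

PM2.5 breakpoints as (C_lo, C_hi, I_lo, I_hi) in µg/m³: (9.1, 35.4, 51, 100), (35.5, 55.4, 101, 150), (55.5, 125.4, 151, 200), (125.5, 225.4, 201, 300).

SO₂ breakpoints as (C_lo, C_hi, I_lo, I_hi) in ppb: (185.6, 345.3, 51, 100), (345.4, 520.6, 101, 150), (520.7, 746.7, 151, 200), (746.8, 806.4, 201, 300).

154

PM10: row 171–230 (AQI 101–150). (150−101)·(200−171)/(230−171) + 101 = 49·29/59 + 101 ≈ 125.08 → 125.
O₃ 0.15347: bracket 0.10846–0.18845 → index 101–150; slope 49/0.07999, offset 0.04501.
AQI = 101 + 49/0.07999·0.04501 ≈ 128.57 ⇒ 129.
CO: 34.35 lies in 33.30–50.02, so I_lo=151, I_hi=200, C_lo=33.30, C_hi=50.02.
(200−151)/(50.02−33.30) × (34.35−33.30) + 151 = 49/16.72 × 1.05 + 151 ≈ 154.08 → 154.
NO₂ 741.01: bracket 727.23–1059.92 → index 101–150; slope 49/332.69, offset 13.78.
AQI = 101 + 49/332.69·13.78 ≈ 103.03 ⇒ 103.
PM2.5: row 35.5–55.4 (AQI 101–150). (150−101)·(52.1−35.5)/(55.4−35.5) + 101 = 49·16.6/19.9 + 101 ≈ 141.87 → 142.
SO₂: 498.8 lies in 345.4–520.6, so I_lo=101, I_hi=150, C_lo=345.4, C_hi=520.6.
(150−101)/(520.6−345.4) × (498.8−345.4) + 101 = 49/175.2 × 153.4 + 101 ≈ 143.90 → 144.
Sub-indices: PM10→125, O₃→129, CO→154, NO₂→103, PM2.5→142, SO₂→144. Overall AQI = max = 154; dominant pollutant is CO.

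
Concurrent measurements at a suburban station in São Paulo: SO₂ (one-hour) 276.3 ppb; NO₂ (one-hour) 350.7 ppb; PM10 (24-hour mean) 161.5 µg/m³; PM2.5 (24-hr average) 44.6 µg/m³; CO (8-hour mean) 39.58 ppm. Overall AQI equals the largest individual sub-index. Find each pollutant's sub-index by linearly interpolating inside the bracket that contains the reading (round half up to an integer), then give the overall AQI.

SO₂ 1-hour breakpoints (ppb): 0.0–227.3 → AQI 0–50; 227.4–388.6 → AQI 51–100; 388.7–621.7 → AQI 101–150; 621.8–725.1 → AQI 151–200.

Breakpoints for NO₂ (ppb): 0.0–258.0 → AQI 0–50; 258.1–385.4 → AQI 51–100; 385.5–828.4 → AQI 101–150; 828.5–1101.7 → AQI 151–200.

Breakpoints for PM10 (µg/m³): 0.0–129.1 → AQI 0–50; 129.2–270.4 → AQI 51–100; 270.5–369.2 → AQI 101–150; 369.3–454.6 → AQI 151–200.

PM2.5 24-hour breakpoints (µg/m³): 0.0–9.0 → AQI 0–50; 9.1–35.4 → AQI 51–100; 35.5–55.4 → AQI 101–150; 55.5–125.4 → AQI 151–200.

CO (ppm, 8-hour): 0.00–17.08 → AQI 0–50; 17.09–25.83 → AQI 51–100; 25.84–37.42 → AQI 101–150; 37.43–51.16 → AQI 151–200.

159

SO₂: 276.3 lies in 227.4–388.6, so I_lo=51, I_hi=100, C_lo=227.4, C_hi=388.6.
(100−51)/(388.6−227.4) × (276.3−227.4) + 51 = 49/161.2 × 48.9 + 51 ≈ 65.86 → 66.
NO₂ 350.7: bracket 258.1–385.4 → index 51–100; slope 49/127.3, offset 92.6.
AQI = 51 + 49/127.3·92.6 ≈ 86.64 ⇒ 87.
PM10: 161.5 lies in 129.2–270.4, so I_lo=51, I_hi=100, C_lo=129.2, C_hi=270.4.
(100−51)/(270.4−129.2) × (161.5−129.2) + 51 = 49/141.2 × 32.3 + 51 ≈ 62.21 → 62.
PM2.5: 44.6 lies in 35.5–55.4, so I_lo=101, I_hi=150, C_lo=35.5, C_hi=55.4.
(150−101)/(55.4−35.5) × (44.6−35.5) + 101 = 49/19.9 × 9.1 + 101 ≈ 123.41 → 123.
CO: 39.58 lies in 37.43–51.16, so I_lo=151, I_hi=200, C_lo=37.43, C_hi=51.16.
(200−151)/(51.16−37.43) × (39.58−37.43) + 151 = 49/13.73 × 2.15 + 151 ≈ 158.67 → 159.
Sub-indices: SO₂→66, NO₂→87, PM10→62, PM2.5→123, CO→159. Overall AQI = max = 159; dominant pollutant is CO.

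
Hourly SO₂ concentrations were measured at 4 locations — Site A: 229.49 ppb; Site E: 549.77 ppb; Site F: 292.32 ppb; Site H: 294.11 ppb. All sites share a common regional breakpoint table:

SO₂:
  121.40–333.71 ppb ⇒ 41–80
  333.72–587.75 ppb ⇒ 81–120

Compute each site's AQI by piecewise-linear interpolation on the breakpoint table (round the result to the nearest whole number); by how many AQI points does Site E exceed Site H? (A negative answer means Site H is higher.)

41

Site A: 229.49 ∈ [121.40, 333.71] ↔ index [41, 80].
41 + (229.49−121.40)·(80−41)/(333.71−121.40) = 41 + 108.09·39/212.31 ≈ 60.86, so AQI = 61.
Site E: 549.77 lies in 333.72–587.75, so I_lo=81, I_hi=120, C_lo=333.72, C_hi=587.75.
(120−81)/(587.75−333.72) × (549.77−333.72) + 81 = 39/254.03 × 216.05 + 81 ≈ 114.17 → 114.
Site F: 292.32 lies in 121.40–333.71, so I_lo=41, I_hi=80, C_lo=121.40, C_hi=333.71.
(80−41)/(333.71−121.40) × (292.32−121.40) + 41 = 39/212.31 × 170.92 + 41 ≈ 72.40 → 72.
Site H 294.11: bracket 121.40–333.71 → index 41–80; slope 39/212.31, offset 172.71.
AQI = 41 + 39/212.31·172.71 ≈ 72.73 ⇒ 73.
AQIs: Site A=61, Site E=114, Site F=72, Site H=73. Site E (114) − Site H (73) = 41.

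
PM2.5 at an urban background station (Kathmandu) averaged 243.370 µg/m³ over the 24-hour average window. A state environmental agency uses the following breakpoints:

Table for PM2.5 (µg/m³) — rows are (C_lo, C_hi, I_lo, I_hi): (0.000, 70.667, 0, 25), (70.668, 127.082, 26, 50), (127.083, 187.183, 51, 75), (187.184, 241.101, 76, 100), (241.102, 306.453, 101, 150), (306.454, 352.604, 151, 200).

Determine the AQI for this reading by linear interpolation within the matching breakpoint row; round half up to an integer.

103

PM2.5 243.370: bracket 241.102–306.453 → index 101–150; slope 49/65.351, offset 2.268.
AQI = 101 + 49/65.351·2.268 ≈ 102.70 ⇒ 103.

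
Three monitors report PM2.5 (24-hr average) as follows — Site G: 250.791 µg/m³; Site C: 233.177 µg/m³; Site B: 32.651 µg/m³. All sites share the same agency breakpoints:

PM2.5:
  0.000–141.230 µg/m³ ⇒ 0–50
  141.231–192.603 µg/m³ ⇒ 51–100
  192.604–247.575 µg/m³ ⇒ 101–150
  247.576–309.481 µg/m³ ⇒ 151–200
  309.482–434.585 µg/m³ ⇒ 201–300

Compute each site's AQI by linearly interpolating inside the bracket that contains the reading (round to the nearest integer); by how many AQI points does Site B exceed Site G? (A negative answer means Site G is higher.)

Site G: 250.791 ∈ [247.576, 309.481] ↔ index [151, 200].
151 + (250.791−247.576)·(200−151)/(309.481−247.576) = 151 + 3.215·49/61.905 ≈ 153.54, so AQI = 154.
Site C 233.177: bracket 192.604–247.575 → index 101–150; slope 49/54.971, offset 40.573.
AQI = 101 + 49/54.971·40.573 ≈ 137.17 ⇒ 137.
Site B: 32.651 ∈ [0.000, 141.230] ↔ index [0, 50].
0 + (32.651−0.000)·(50−0)/(141.230−0.000) = 0 + 32.651·50/141.230 ≈ 11.56, so AQI = 12.
AQIs: Site G=154, Site C=137, Site B=12. Site B (12) − Site G (154) = -142.

-142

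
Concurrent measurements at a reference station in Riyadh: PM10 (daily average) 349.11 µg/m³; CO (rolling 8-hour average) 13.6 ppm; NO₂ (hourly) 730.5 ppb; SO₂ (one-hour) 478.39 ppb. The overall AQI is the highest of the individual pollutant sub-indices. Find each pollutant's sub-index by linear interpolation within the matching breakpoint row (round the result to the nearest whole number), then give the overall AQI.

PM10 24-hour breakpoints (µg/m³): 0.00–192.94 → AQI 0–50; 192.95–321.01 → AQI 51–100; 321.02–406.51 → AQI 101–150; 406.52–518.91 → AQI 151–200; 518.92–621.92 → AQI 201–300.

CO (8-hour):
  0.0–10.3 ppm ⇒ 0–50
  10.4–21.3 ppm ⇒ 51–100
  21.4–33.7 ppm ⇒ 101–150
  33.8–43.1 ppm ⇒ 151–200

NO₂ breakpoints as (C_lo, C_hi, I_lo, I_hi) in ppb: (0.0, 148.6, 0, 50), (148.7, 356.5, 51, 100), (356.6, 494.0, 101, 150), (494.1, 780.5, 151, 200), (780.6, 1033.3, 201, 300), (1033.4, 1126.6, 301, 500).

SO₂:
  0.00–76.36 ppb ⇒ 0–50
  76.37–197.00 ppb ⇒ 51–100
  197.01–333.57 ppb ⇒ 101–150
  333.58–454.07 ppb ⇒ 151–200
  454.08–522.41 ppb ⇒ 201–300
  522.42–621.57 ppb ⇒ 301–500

PM10: 349.11 lies in 321.02–406.51, so I_lo=101, I_hi=150, C_lo=321.02, C_hi=406.51.
(150−101)/(406.51−321.02) × (349.11−321.02) + 101 = 49/85.49 × 28.09 + 101 ≈ 117.10 → 117.
CO: 13.6 ∈ [10.4, 21.3] ↔ index [51, 100].
51 + (13.6−10.4)·(100−51)/(21.3−10.4) = 51 + 3.2·49/10.9 ≈ 65.39, so AQI = 65.
NO₂ 730.5: bracket 494.1–780.5 → index 151–200; slope 49/286.4, offset 236.4.
AQI = 151 + 49/286.4·236.4 ≈ 191.45 ⇒ 191.
SO₂: row 454.08–522.41 (AQI 201–300). (300−201)·(478.39−454.08)/(522.41−454.08) + 201 = 99·24.31/68.33 + 201 ≈ 236.22 → 236.
Sub-indices: PM10→117, CO→65, NO₂→191, SO₂→236. Overall AQI = max = 236; dominant pollutant is SO₂.

236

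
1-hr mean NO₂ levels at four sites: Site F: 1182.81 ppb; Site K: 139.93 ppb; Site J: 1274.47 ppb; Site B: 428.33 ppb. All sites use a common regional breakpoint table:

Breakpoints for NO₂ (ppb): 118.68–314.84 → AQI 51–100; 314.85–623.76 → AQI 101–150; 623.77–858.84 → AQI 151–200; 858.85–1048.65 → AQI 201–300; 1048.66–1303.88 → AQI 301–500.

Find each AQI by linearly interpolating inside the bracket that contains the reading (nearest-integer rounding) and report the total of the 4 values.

1058

Site F 1182.81: bracket 1048.66–1303.88 → index 301–500; slope 199/255.22, offset 134.15.
AQI = 301 + 199/255.22·134.15 ≈ 405.60 ⇒ 406.
Site K: 139.93 lies in 118.68–314.84, so I_lo=51, I_hi=100, C_lo=118.68, C_hi=314.84.
(100−51)/(314.84−118.68) × (139.93−118.68) + 51 = 49/196.16 × 21.25 + 51 ≈ 56.31 → 56.
Site J 1274.47: bracket 1048.66–1303.88 → index 301–500; slope 199/255.22, offset 225.81.
AQI = 301 + 199/255.22·225.81 ≈ 477.07 ⇒ 477.
Site B: 428.33 ∈ [314.85, 623.76] ↔ index [101, 150].
101 + (428.33−314.85)·(150−101)/(623.76−314.85) = 101 + 113.48·49/308.91 ≈ 119.00, so AQI = 119.
AQIs: Site F=406, Site K=56, Site J=477, Site B=119. Sum = 406 + 56 + 477 + 119 = 1058.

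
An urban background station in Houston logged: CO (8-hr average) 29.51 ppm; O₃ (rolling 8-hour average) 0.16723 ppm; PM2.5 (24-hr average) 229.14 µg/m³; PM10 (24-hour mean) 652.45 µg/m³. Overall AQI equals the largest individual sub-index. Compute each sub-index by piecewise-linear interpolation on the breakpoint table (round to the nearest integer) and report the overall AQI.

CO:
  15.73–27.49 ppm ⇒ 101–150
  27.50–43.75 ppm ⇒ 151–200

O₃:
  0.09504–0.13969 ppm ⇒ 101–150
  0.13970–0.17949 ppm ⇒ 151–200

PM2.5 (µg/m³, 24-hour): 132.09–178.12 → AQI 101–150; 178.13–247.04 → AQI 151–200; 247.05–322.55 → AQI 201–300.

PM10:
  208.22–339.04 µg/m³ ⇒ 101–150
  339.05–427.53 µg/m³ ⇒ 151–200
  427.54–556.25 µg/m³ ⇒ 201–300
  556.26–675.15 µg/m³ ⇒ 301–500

462

CO 29.51: bracket 27.50–43.75 → index 151–200; slope 49/16.25, offset 2.01.
AQI = 151 + 49/16.25·2.01 ≈ 157.06 ⇒ 157.
O₃ 0.16723: bracket 0.13970–0.17949 → index 151–200; slope 49/0.03979, offset 0.02753.
AQI = 151 + 49/0.03979·0.02753 ≈ 184.90 ⇒ 185.
PM2.5: row 178.13–247.04 (AQI 151–200). (200−151)·(229.14−178.13)/(247.04−178.13) + 151 = 49·51.01/68.91 + 151 ≈ 187.27 → 187.
PM10: row 556.26–675.15 (AQI 301–500). (500−301)·(652.45−556.26)/(675.15−556.26) + 301 = 199·96.19/118.89 + 301 ≈ 462.00 → 462.
Sub-indices: CO→157, O₃→185, PM2.5→187, PM10→462. Overall AQI = max = 462; dominant pollutant is PM10.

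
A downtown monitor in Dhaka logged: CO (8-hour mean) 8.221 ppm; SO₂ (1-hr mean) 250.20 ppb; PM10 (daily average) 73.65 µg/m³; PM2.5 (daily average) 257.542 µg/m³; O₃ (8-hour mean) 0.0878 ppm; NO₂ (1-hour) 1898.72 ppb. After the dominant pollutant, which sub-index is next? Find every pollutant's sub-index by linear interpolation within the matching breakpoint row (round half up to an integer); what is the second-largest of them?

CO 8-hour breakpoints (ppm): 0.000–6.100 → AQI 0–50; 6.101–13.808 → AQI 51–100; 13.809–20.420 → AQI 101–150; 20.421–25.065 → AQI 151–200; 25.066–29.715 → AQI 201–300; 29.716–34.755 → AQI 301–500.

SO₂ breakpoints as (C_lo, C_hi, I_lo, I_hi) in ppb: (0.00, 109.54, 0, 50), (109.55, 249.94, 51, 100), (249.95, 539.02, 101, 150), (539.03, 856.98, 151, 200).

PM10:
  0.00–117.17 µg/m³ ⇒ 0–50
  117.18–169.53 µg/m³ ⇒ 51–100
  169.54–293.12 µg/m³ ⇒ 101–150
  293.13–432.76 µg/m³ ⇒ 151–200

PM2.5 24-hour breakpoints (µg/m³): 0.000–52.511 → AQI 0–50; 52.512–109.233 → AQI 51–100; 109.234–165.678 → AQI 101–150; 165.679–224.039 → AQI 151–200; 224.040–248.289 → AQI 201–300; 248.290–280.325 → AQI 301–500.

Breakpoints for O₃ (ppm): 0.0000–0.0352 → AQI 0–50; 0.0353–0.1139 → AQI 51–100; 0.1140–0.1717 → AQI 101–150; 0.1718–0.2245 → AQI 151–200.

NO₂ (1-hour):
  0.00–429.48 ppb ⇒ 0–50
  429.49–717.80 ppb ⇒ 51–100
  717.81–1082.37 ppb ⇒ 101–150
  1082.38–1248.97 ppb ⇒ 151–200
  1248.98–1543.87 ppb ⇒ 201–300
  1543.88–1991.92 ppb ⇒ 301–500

CO 8.221: bracket 6.101–13.808 → index 51–100; slope 49/7.707, offset 2.120.
AQI = 51 + 49/7.707·2.120 ≈ 64.48 ⇒ 64.
SO₂: 250.20 lies in 249.95–539.02, so I_lo=101, I_hi=150, C_lo=249.95, C_hi=539.02.
(150−101)/(539.02−249.95) × (250.20−249.95) + 101 = 49/289.07 × 0.25 + 101 ≈ 101.04 → 101.
PM10: 73.65 lies in 0.00–117.17, so I_lo=0, I_hi=50, C_lo=0.00, C_hi=117.17.
(50−0)/(117.17−0.00) × (73.65−0.00) + 0 = 50/117.17 × 73.65 + 0 ≈ 31.43 → 31.
PM2.5: 257.542 ∈ [248.290, 280.325] ↔ index [301, 500].
301 + (257.542−248.290)·(500−301)/(280.325−248.290) = 301 + 9.252·199/32.035 ≈ 358.47, so AQI = 358.
O₃: row 0.0353–0.1139 (AQI 51–100). (100−51)·(0.0878−0.0353)/(0.1139−0.0353) + 51 = 49·0.0525/0.0786 + 51 ≈ 83.73 → 84.
NO₂: row 1543.88–1991.92 (AQI 301–500). (500−301)·(1898.72−1543.88)/(1991.92−1543.88) + 301 = 199·354.84/448.04 + 301 ≈ 458.60 → 459.
Sub-indices: CO→64, SO₂→101, PM10→31, PM2.5→358, O₃→84, NO₂→459. Ranked high→low: 459, 358, 101, 84, 64, 31. Second-highest sub-index = 358.

358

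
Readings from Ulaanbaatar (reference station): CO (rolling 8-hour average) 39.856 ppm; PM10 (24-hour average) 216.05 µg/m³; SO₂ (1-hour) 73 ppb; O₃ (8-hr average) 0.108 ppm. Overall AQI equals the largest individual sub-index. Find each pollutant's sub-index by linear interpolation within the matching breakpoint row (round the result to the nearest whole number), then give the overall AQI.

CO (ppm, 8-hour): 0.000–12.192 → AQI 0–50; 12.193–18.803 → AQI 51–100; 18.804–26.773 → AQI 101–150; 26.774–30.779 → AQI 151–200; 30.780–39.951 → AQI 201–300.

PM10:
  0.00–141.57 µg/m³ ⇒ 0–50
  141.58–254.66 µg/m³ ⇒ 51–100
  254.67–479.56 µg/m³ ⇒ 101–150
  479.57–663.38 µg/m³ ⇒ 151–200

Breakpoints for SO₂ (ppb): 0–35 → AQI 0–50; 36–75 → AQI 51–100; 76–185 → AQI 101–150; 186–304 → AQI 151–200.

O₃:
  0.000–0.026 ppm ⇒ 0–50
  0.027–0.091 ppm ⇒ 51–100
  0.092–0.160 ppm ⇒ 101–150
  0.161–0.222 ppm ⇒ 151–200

CO: 39.856 lies in 30.780–39.951, so I_lo=201, I_hi=300, C_lo=30.780, C_hi=39.951.
(300−201)/(39.951−30.780) × (39.856−30.780) + 201 = 99/9.171 × 9.076 + 201 ≈ 298.97 → 299.
PM10: 216.05 ∈ [141.58, 254.66] ↔ index [51, 100].
51 + (216.05−141.58)·(100−51)/(254.66−141.58) = 51 + 74.47·49/113.08 ≈ 83.27, so AQI = 83.
SO₂ 73: bracket 36–75 → index 51–100; slope 49/39, offset 37.
AQI = 51 + 49/39·37 ≈ 97.49 ⇒ 97.
O₃: 0.108 lies in 0.092–0.160, so I_lo=101, I_hi=150, C_lo=0.092, C_hi=0.160.
(150−101)/(0.160−0.092) × (0.108−0.092) + 101 = 49/0.068 × 0.016 + 101 ≈ 112.53 → 113.
Sub-indices: CO→299, PM10→83, SO₂→97, O₃→113. Overall AQI = max = 299; dominant pollutant is CO.

299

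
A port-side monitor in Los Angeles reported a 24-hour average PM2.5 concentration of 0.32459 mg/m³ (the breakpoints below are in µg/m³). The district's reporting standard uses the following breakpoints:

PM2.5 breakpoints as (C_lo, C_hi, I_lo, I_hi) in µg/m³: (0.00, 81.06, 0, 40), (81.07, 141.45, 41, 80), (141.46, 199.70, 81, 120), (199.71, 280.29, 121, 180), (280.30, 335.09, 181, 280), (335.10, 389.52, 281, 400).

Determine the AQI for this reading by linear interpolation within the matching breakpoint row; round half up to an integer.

Convert: 0.32459 mg/m³ = 324.59 µg/m³.
PM2.5: row 280.30–335.09 (AQI 181–280). (280−181)·(324.59−280.30)/(335.09−280.30) + 181 = 99·44.29/54.79 + 181 ≈ 261.03 → 261.

261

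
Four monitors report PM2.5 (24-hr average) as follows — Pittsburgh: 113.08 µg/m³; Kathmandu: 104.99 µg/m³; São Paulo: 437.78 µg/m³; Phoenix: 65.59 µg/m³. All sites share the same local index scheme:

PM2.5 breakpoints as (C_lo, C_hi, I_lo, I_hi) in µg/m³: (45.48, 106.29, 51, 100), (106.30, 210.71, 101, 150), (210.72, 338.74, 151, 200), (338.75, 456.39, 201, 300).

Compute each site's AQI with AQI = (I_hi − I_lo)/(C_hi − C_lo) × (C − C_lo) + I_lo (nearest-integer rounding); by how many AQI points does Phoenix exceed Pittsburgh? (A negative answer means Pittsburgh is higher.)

Pittsburgh 113.08: bracket 106.30–210.71 → index 101–150; slope 49/104.41, offset 6.78.
AQI = 101 + 49/104.41·6.78 ≈ 104.18 ⇒ 104.
Kathmandu: 104.99 ∈ [45.48, 106.29] ↔ index [51, 100].
51 + (104.99−45.48)·(100−51)/(106.29−45.48) = 51 + 59.51·49/60.81 ≈ 98.95, so AQI = 99.
São Paulo: 437.78 ∈ [338.75, 456.39] ↔ index [201, 300].
201 + (437.78−338.75)·(300−201)/(456.39−338.75) = 201 + 99.03·99/117.64 ≈ 284.34, so AQI = 284.
Phoenix: 65.59 ∈ [45.48, 106.29] ↔ index [51, 100].
51 + (65.59−45.48)·(100−51)/(106.29−45.48) = 51 + 20.11·49/60.81 ≈ 67.20, so AQI = 67.
AQIs: Pittsburgh=104, Kathmandu=99, São Paulo=284, Phoenix=67. Phoenix (67) − Pittsburgh (104) = -37.

-37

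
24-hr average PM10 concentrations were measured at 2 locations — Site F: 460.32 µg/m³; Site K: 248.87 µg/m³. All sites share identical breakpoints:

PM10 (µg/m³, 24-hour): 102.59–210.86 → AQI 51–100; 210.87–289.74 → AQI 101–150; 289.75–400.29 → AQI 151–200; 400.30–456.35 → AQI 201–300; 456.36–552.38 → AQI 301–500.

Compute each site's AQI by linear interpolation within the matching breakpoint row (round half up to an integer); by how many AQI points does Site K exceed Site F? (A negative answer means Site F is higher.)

-184

Site F: row 456.36–552.38 (AQI 301–500). (500−301)·(460.32−456.36)/(552.38−456.36) + 301 = 199·3.96/96.02 + 301 ≈ 309.21 → 309.
Site K 248.87: bracket 210.87–289.74 → index 101–150; slope 49/78.87, offset 38.00.
AQI = 101 + 49/78.87·38.00 ≈ 124.61 ⇒ 125.
AQIs: Site F=309, Site K=125. Site K (125) − Site F (309) = -184.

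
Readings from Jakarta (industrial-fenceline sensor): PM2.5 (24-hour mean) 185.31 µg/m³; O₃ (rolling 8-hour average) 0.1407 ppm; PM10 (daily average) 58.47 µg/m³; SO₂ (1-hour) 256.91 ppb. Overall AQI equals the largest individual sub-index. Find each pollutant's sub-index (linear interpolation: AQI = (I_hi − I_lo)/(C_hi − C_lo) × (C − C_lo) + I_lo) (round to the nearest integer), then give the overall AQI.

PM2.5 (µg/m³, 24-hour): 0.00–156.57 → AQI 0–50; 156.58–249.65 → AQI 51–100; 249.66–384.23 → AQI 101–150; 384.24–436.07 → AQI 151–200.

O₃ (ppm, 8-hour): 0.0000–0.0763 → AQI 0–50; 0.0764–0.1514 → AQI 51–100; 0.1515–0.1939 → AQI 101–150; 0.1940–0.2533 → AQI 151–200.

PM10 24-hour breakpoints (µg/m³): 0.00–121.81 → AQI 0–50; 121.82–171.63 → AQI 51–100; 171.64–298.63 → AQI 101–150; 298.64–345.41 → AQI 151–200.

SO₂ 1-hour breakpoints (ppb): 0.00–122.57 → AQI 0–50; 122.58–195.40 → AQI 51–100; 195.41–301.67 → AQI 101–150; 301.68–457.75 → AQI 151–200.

129

PM2.5: row 156.58–249.65 (AQI 51–100). (100−51)·(185.31−156.58)/(249.65−156.58) + 51 = 49·28.73/93.07 + 51 ≈ 66.13 → 66.
O₃ 0.1407: bracket 0.0764–0.1514 → index 51–100; slope 49/0.0750, offset 0.0643.
AQI = 51 + 49/0.0750·0.0643 ≈ 93.01 ⇒ 93.
PM10: row 0.00–121.81 (AQI 0–50). (50−0)·(58.47−0.00)/(121.81−0.00) + 0 = 50·58.47/121.81 + 0 ≈ 24.00 → 24.
SO₂ 256.91: bracket 195.41–301.67 → index 101–150; slope 49/106.26, offset 61.50.
AQI = 101 + 49/106.26·61.50 ≈ 129.36 ⇒ 129.
Sub-indices: PM2.5→66, O₃→93, PM10→24, SO₂→129. Overall AQI = max = 129; dominant pollutant is SO₂.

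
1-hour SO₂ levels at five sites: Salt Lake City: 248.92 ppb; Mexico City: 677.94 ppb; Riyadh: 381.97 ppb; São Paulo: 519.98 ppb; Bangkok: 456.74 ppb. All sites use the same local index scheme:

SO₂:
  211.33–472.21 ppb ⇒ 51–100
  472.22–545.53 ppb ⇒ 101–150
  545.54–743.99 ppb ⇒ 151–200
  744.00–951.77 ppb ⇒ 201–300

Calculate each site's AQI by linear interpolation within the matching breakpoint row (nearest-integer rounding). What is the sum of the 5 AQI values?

555

Salt Lake City: 248.92 ∈ [211.33, 472.21] ↔ index [51, 100].
51 + (248.92−211.33)·(100−51)/(472.21−211.33) = 51 + 37.59·49/260.88 ≈ 58.06, so AQI = 58.
Mexico City: 677.94 ∈ [545.54, 743.99] ↔ index [151, 200].
151 + (677.94−545.54)·(200−151)/(743.99−545.54) = 151 + 132.40·49/198.45 ≈ 183.69, so AQI = 184.
Riyadh: 381.97 ∈ [211.33, 472.21] ↔ index [51, 100].
51 + (381.97−211.33)·(100−51)/(472.21−211.33) = 51 + 170.64·49/260.88 ≈ 83.05, so AQI = 83.
São Paulo: 519.98 lies in 472.22–545.53, so I_lo=101, I_hi=150, C_lo=472.22, C_hi=545.53.
(150−101)/(545.53−472.22) × (519.98−472.22) + 101 = 49/73.31 × 47.76 + 101 ≈ 132.92 → 133.
Bangkok: 456.74 lies in 211.33–472.21, so I_lo=51, I_hi=100, C_lo=211.33, C_hi=472.21.
(100−51)/(472.21−211.33) × (456.74−211.33) + 51 = 49/260.88 × 245.41 + 51 ≈ 97.09 → 97.
AQIs: Salt Lake City=58, Mexico City=184, Riyadh=83, São Paulo=133, Bangkok=97. Sum = 58 + 184 + 83 + 133 + 97 = 555.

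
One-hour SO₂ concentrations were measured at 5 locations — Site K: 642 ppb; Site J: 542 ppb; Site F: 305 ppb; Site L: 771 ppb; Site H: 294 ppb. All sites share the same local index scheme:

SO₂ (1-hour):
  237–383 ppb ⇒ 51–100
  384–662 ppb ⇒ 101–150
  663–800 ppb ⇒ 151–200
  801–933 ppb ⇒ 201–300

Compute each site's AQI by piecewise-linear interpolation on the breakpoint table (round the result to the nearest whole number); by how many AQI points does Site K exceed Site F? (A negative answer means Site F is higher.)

Site K: 642 lies in 384–662, so I_lo=101, I_hi=150, C_lo=384, C_hi=662.
(150−101)/(662−384) × (642−384) + 101 = 49/278 × 258 + 101 ≈ 146.47 → 146.
Site J: 542 lies in 384–662, so I_lo=101, I_hi=150, C_lo=384, C_hi=662.
(150−101)/(662−384) × (542−384) + 101 = 49/278 × 158 + 101 ≈ 128.85 → 129.
Site F 305: bracket 237–383 → index 51–100; slope 49/146, offset 68.
AQI = 51 + 49/146·68 ≈ 73.82 ⇒ 74.
Site L: row 663–800 (AQI 151–200). (200−151)·(771−663)/(800−663) + 151 = 49·108/137 + 151 ≈ 189.63 → 190.
Site H 294: bracket 237–383 → index 51–100; slope 49/146, offset 57.
AQI = 51 + 49/146·57 ≈ 70.13 ⇒ 70.
AQIs: Site K=146, Site J=129, Site F=74, Site L=190, Site H=70. Site K (146) − Site F (74) = 72.

72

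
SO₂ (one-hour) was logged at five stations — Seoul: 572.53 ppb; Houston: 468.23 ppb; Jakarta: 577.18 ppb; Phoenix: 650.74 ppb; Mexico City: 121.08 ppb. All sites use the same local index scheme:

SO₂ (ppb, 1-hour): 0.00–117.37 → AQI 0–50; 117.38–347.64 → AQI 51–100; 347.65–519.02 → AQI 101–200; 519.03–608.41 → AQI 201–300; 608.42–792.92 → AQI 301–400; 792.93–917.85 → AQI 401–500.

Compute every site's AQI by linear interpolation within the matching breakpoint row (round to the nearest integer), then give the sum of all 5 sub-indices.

Seoul: row 519.03–608.41 (AQI 201–300). (300−201)·(572.53−519.03)/(608.41−519.03) + 201 = 99·53.50/89.38 + 201 ≈ 260.26 → 260.
Houston: row 347.65–519.02 (AQI 101–200). (200−101)·(468.23−347.65)/(519.02−347.65) + 101 = 99·120.58/171.37 + 101 ≈ 170.66 → 171.
Jakarta: 577.18 lies in 519.03–608.41, so I_lo=201, I_hi=300, C_lo=519.03, C_hi=608.41.
(300−201)/(608.41−519.03) × (577.18−519.03) + 201 = 99/89.38 × 58.15 + 201 ≈ 265.41 → 265.
Phoenix: 650.74 lies in 608.42–792.92, so I_lo=301, I_hi=400, C_lo=608.42, C_hi=792.92.
(400−301)/(792.92−608.42) × (650.74−608.42) + 301 = 99/184.50 × 42.32 + 301 ≈ 323.71 → 324.
Mexico City: 121.08 ∈ [117.38, 347.64] ↔ index [51, 100].
51 + (121.08−117.38)·(100−51)/(347.64−117.38) = 51 + 3.70·49/230.26 ≈ 51.79, so AQI = 52.
AQIs: Seoul=260, Houston=171, Jakarta=265, Phoenix=324, Mexico City=52. Sum = 260 + 171 + 265 + 324 + 52 = 1072.

1072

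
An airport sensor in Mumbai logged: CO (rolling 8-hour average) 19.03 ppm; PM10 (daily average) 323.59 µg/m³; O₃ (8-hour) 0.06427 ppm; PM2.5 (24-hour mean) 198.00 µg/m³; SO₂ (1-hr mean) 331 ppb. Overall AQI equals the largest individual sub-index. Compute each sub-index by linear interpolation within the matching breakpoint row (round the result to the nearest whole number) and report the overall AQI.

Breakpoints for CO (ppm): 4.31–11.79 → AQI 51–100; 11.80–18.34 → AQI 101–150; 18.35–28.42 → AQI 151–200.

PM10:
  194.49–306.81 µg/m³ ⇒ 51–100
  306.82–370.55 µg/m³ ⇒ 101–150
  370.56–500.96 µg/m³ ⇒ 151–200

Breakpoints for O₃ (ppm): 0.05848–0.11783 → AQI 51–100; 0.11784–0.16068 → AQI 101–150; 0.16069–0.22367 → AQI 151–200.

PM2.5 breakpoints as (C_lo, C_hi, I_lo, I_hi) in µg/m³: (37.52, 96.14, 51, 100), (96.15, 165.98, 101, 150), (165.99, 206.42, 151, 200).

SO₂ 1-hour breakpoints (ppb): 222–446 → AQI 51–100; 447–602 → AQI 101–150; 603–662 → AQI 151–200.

CO: 19.03 lies in 18.35–28.42, so I_lo=151, I_hi=200, C_lo=18.35, C_hi=28.42.
(200−151)/(28.42−18.35) × (19.03−18.35) + 151 = 49/10.07 × 0.68 + 151 ≈ 154.31 → 154.
PM10 323.59: bracket 306.82–370.55 → index 101–150; slope 49/63.73, offset 16.77.
AQI = 101 + 49/63.73·16.77 ≈ 113.89 ⇒ 114.
O₃: row 0.05848–0.11783 (AQI 51–100). (100−51)·(0.06427−0.05848)/(0.11783−0.05848) + 51 = 49·0.00579/0.05935 + 51 ≈ 55.78 → 56.
PM2.5: 198.00 ∈ [165.99, 206.42] ↔ index [151, 200].
151 + (198.00−165.99)·(200−151)/(206.42−165.99) = 151 + 32.01·49/40.43 ≈ 189.80, so AQI = 190.
SO₂: row 222–446 (AQI 51–100). (100−51)·(331−222)/(446−222) + 51 = 49·109/224 + 51 ≈ 74.84 → 75.
Sub-indices: CO→154, PM10→114, O₃→56, PM2.5→190, SO₂→75. Overall AQI = max = 190; dominant pollutant is PM2.5.
AQI 190: Unhealthy.

190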